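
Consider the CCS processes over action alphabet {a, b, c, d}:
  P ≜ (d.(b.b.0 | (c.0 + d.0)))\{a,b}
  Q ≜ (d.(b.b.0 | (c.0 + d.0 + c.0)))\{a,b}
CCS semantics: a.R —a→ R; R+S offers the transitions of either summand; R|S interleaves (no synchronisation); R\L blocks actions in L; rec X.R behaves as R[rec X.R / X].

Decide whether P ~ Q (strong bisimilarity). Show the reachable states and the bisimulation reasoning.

Reachable graph of P (3 states):
  u0 = (d.(b.b.0 | (c.0 + d.0)))\{a,b} has moves —d→ u1
  u1 = (b.b.0 | (c.0 + d.0))\{a,b} has moves —c→ u2, —d→ u2
  u2 = (b.b.0 | 0)\{a,b} has moves ∅
Reachable graph of Q (3 states):
  v0 = (d.(b.b.0 | (c.0 + d.0 + c.0)))\{a,b} has moves —d→ v1
  v1 = (b.b.0 | (c.0 + d.0 + c.0))\{a,b} has moves —c→ v2, —d→ v2
  v2 = (b.b.0 | 0)\{a,b} has moves ∅
Coarsest stable partition (strong bisimilarity classes):
  B0 = {u0, v0}
  B1 = {u1, v1}
  B2 = {u2, v2}
u0 ∈ B0, v0 ∈ B0 → same block

YES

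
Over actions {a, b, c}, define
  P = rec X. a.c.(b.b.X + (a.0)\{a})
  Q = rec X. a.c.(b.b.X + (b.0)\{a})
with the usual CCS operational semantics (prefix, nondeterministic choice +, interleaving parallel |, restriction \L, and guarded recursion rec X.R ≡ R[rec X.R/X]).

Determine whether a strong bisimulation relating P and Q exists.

NO

Reachable graph of P (4 states):
  p0 = rec X. a.c.(b.b.X + (a.0)\{a}) :: —a→ p1
  p1 = c.(b.b.(rec X. a.c.(b.b.X + (a.0)\{a})) + (a.0)\{a}) :: —c→ p2
  p2 = b.b.(rec X. a.c.(b.b.X + (a.0)\{a})) + (a.0)\{a} :: —b→ p3
  p3 = b.(rec X. a.c.(b.b.X + (a.0)\{a})) :: —b→ p0
Reachable graph of Q (5 states):
  q0 = rec X. a.c.(b.b.X + (b.0)\{a}) :: —a→ q1
  q1 = c.(b.b.(rec X. a.c.(b.b.X + (b.0)\{a})) + (b.0)\{a}) :: —c→ q2
  q2 = b.b.(rec X. a.c.(b.b.X + (b.0)\{a})) + (b.0)\{a} :: —b→ q3, —b→ q4
  q3 = 0\{a} :: deadlocked
  q4 = b.(rec X. a.c.(b.b.X + (b.0)\{a})) :: —b→ q0
Coarsest stable partition (strong bisimilarity classes):
  B0 = {p0}
  B1 = {p1}
  B2 = {p2}
  B3 = {p3}
  B4 = {q0}
  B5 = {q1}
  B6 = {q2}
  B7 = {q3}
  B8 = {q4}
p0 ∈ B0, q0 ∈ B4 → different blocks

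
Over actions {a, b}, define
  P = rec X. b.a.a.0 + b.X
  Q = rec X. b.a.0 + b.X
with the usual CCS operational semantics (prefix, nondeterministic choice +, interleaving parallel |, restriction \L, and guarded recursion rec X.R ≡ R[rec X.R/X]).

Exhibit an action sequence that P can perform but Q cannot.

baa

Reachable graph of P (4 states):
  u0 = rec X. b.a.a.0 + b.X → —b→ u0, —b→ u1
  u1 = a.a.0 → —a→ u2
  u2 = a.0 → —a→ u3
  u3 = 0 → deadlocked
Reachable graph of Q (3 states):
  v0 = rec X. b.a.0 + b.X → —b→ v0, —b→ v1
  v1 = a.0 → —a→ v2
  v2 = 0 → deadlocked
Run σ = ⟨baa⟩ on P: start {u0}
  step 1 (b): {u0, u1}
  step 2 (a): {u2}
  step 3 (a): {u3}
  ✓ P
Run σ = ⟨baa⟩ on Q: start {v0}
  step 1 (b): {v0, v1}
  step 2 (a): {v2}
  step 3 (a): ∅ (Q stuck)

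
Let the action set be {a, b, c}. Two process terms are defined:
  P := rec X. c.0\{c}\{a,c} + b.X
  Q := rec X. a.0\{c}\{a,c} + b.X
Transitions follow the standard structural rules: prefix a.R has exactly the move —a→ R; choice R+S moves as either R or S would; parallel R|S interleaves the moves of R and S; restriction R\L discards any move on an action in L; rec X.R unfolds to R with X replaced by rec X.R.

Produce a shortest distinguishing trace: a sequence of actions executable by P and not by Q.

Reachable graph of P (2 states):
  m0 = rec X. c.0\{c}\{a,c} + b.X ⊢ —b→ m0, —c→ m1
  m1 = 0\{c}\{a,c} ⊢ deadlocked
Reachable graph of Q (2 states):
  n0 = rec X. a.0\{c}\{a,c} + b.X ⊢ —a→ n1, —b→ n0
  n1 = 0\{c}\{a,c} ⊢ deadlocked
Trace ⟨c⟩ through P, begin at {m0}:
  [1] c ⇒ {m1}
  P completes σ.
Trace ⟨c⟩ through Q, begin at {n0}:
  [1] c ⇒ ∅  — Q cannot continue

c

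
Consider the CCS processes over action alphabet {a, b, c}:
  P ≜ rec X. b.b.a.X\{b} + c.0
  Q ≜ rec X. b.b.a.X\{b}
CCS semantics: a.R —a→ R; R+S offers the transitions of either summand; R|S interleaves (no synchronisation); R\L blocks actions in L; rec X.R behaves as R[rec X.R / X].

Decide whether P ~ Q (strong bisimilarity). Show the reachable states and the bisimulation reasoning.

LTS(P): 6 reachable states
  m0 = rec X. b.b.a.X\{b} + c.0 ⊢ =b=> m1, =c=> m2
  m1 = b.a.(rec X. b.b.a.X\{b} + c.0)\{b} ⊢ =b=> m3
  m2 = 0 ⊢ ∅
  m3 = a.(rec X. b.b.a.X\{b} + c.0)\{b} ⊢ =a=> m4
  m4 = (rec X. b.b.a.X\{b} + c.0)\{b} ⊢ =c=> m5
  m5 = 0\{b} ⊢ ∅
LTS(Q): 4 reachable states
  n0 = rec X. b.b.a.X\{b} ⊢ =b=> n1
  n1 = b.a.(rec X. b.b.a.X\{b})\{b} ⊢ =b=> n2
  n2 = a.(rec X. b.b.a.X\{b})\{b} ⊢ =a=> n3
  n3 = (rec X. b.b.a.X\{b})\{b} ⊢ ∅
Bisimilarity quotient blocks:
  B0 = {m0}
  B1 = {m1}
  B2 = {m3}
  B3 = {m4}
  B4 = {m2, m5, n3}
  B5 = {n0}
  B6 = {n1}
  B7 = {n2}
m0 ∈ B0, n0 ∈ B5 → different blocks

not bisimilar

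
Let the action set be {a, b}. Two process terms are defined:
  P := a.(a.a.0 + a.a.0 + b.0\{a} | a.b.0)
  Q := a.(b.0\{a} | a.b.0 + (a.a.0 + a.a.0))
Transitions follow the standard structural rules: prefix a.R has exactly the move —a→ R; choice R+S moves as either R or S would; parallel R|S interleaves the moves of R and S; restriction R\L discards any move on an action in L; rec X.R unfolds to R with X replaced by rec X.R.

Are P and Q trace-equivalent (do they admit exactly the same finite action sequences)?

trace-equivalent

Reachable graph of P (9 states):
  p0 = a.(a.a.0 + a.a.0 + b.0\{a} | a.b.0) :: --a--▸ p1
  p1 = a.a.0 + a.a.0 + b.0\{a} | a.b.0 :: --a--▸ p2, --a--▸ p3, --b--▸ p4
  p2 = a.0 :: --a--▸ p5
  p3 = b.0\{a} | b.0 :: --b--▸ p6, --b--▸ p7
  p4 = 0\{a} | a.b.0 :: --a--▸ p6
  p5 = 0 :: (no moves)
  p6 = 0\{a} | b.0 :: --b--▸ p8
  p7 = b.0\{a} | 0 :: --b--▸ p8
  p8 = 0\{a} | 0 :: (no moves)
Reachable graph of Q (9 states):
  q0 = a.(b.0\{a} | a.b.0 + (a.a.0 + a.a.0)) :: --a--▸ q1
  q1 = b.0\{a} | a.b.0 + (a.a.0 + a.a.0) :: --a--▸ q2, --a--▸ q3, --b--▸ q4
  q2 = a.0 :: --a--▸ q5
  q3 = b.0\{a} | b.0 :: --b--▸ q6, --b--▸ q7
  q4 = 0\{a} | a.b.0 :: --a--▸ q6
  q5 = 0 :: (no moves)
  q6 = 0\{a} | b.0 :: --b--▸ q8
  q7 = b.0\{a} | 0 :: --b--▸ q8
  q8 = 0\{a} | 0 :: (no moves)
Partition-refinement fixed point:
  B0 = {p0, q0}
  B1 = {p1, q1}
  B2 = {p4, q4}
  B3 = {p6, p7, q6, q7}
  B4 = {p5, p8, q5, q8}
  B5 = {p3, q3}
  B6 = {p2, q2}
p0 ∈ B0, q0 ∈ B0 → same block
Bisimilar ⇒ trace-equivalent.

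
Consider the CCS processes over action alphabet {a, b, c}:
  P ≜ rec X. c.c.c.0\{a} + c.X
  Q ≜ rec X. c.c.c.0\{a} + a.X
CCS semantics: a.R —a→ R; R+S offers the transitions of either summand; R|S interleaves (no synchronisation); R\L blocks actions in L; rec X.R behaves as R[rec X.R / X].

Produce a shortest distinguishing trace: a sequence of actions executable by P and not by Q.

cccc

P's transition system — 4 states:
  p0 = rec X. c.c.c.0\{a} + c.X :: —c→ p0, —c→ p1
  p1 = c.c.0\{a} :: —c→ p2
  p2 = c.0\{a} :: —c→ p3
  p3 = 0\{a} :: deadlocked
Q's transition system — 4 states:
  q0 = rec X. c.c.c.0\{a} + a.X :: —a→ q0, —c→ q1
  q1 = c.c.0\{a} :: —c→ q2
  q2 = c.0\{a} :: —c→ q3
  q3 = 0\{a} :: deadlocked
Run σ = ⟨cccc⟩ on P: start {p0}
  step 1 (c): {p0, p1}
  step 2 (c): {p0, p1, p2}
  step 3 (c): {p0, p1, p2, p3}
  step 4 (c): {p0, p1, p2, p3}
  — P admits the full trace.
Run σ = ⟨cccc⟩ on Q: start {q0}
  step 1 (c): {q1}
  step 2 (c): {q2}
  step 3 (c): {q3}
  step 4 (c): ∅ (Q stuck)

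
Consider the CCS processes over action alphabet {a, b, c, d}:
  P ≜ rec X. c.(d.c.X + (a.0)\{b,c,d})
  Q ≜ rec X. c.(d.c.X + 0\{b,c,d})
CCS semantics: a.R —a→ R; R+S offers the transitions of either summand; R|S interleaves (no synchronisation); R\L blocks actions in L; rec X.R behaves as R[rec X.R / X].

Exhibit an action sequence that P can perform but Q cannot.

ca

LTS(P): 4 reachable states
  s0 = rec X. c.(d.c.X + (a.0)\{b,c,d}) → --c--▸ s1
  s1 = d.c.(rec X. c.(d.c.X + (a.0)\{b,c,d})) + (a.0)\{b,c,d} → --a--▸ s2, --d--▸ s3
  s2 = 0\{b,c,d} → ∅
  s3 = c.(rec X. c.(d.c.X + (a.0)\{b,c,d})) → --c--▸ s0
LTS(Q): 3 reachable states
  t0 = rec X. c.(d.c.X + 0\{b,c,d}) → --c--▸ t1
  t1 = d.c.(rec X. c.(d.c.X + 0\{b,c,d})) + 0\{b,c,d} → --d--▸ t2
  t2 = c.(rec X. c.(d.c.X + 0\{b,c,d})) → --c--▸ t0
Trace ⟨ca⟩ through P, begin at {s0}:
  after c @ step 1: {s1}
  after a @ step 2: {s2}
  — P admits the full trace.
Trace ⟨ca⟩ through Q, begin at {t0}:
  after c @ step 1: {t1}
  after a @ step 2: no successor for Q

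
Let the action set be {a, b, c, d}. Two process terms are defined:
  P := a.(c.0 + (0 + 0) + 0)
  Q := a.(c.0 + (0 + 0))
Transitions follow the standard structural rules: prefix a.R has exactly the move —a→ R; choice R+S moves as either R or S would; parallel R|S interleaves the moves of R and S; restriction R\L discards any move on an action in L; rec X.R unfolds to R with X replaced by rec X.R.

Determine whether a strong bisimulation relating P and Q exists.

P ~ Q

Reachable graph of P (3 states):
  p0 = a.(c.0 + (0 + 0) + 0) :: --a--▸ p1
  p1 = c.0 + (0 + 0) + 0 :: --c--▸ p2
  p2 = 0 :: deadlocked
Reachable graph of Q (3 states):
  q0 = a.(c.0 + (0 + 0)) :: --a--▸ q1
  q1 = c.0 + (0 + 0) :: --c--▸ q2
  q2 = 0 :: deadlocked
Bisimilarity quotient blocks:
  B0 = {p0, q0}
  B1 = {p1, q1}
  B2 = {p2, q2}
p0 ∈ B0, q0 ∈ B0 → same block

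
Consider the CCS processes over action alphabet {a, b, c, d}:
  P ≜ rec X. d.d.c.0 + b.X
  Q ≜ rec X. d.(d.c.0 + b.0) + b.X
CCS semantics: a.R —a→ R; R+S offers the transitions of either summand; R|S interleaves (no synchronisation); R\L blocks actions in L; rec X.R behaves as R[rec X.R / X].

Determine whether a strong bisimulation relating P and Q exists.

P ≁ Q

Reachable graph of P (4 states):
  p0 = rec X. d.d.c.0 + b.X :: ··b··> p0, ··d··> p1
  p1 = d.c.0 :: ··d··> p2
  p2 = c.0 :: ··c··> p3
  p3 = 0 :: stopped
Reachable graph of Q (4 states):
  q0 = rec X. d.(d.c.0 + b.0) + b.X :: ··b··> q0, ··d··> q1
  q1 = d.c.0 + b.0 :: ··b··> q2, ··d··> q3
  q2 = 0 :: stopped
  q3 = c.0 :: ··c··> q2
Bisimilarity quotient blocks:
  B0 = {p0}
  B1 = {p1}
  B2 = {p2, q3}
  B3 = {p3, q2}
  B4 = {q0}
  B5 = {q1}
p0 ∈ B0, q0 ∈ B4 → different blocks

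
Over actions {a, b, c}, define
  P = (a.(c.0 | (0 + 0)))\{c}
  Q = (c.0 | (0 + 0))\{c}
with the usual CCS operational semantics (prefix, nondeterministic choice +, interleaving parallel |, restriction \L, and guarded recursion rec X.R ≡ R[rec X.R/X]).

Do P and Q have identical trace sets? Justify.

LTS(P): 2 reachable states
  p0 = (a.(c.0 | (0 + 0)))\{c} :: -a-> p1
  p1 = (c.0 | (0 + 0))\{c} :: deadlocked
LTS(Q): 1 reachable states
  q0 = (c.0 | (0 + 0))\{c} :: deadlocked
Trace ⟨a⟩ through P, begin at {p0}:
  [1] a ⇒ {p1}
  ✓ P
Trace ⟨a⟩ through Q, begin at {q0}:
  [1] a ⇒ ∅  — Q cannot continue

trace-distinct — witness ⟨a⟩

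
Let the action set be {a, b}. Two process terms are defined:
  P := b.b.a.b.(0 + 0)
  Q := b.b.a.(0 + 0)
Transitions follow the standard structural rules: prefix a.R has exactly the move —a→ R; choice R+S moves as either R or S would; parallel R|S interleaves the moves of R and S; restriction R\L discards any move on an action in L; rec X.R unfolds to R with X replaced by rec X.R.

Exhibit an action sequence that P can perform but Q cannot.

P's transition system — 5 states:
  u0 = b.b.a.b.(0 + 0) has moves -b-> u1
  u1 = b.a.b.(0 + 0) has moves -b-> u2
  u2 = a.b.(0 + 0) has moves -a-> u3
  u3 = b.(0 + 0) has moves -b-> u4
  u4 = 0 + 0 has moves ·
Q's transition system — 4 states:
  v0 = b.b.a.(0 + 0) has moves -b-> v1
  v1 = b.a.(0 + 0) has moves -b-> v2
  v2 = a.(0 + 0) has moves -a-> v3
  v3 = 0 + 0 has moves ·
Run σ = ⟨bbab⟩ on P: start {u0}
  step 1 (b): {u1}
  step 2 (b): {u2}
  step 3 (a): {u3}
  step 4 (b): {u4}
  — P admits the full trace.
Run σ = ⟨bbab⟩ on Q: start {v0}
  step 1 (b): {v1}
  step 2 (b): {v2}
  step 3 (a): {v3}
  step 4 (b): no successor for Q

bbab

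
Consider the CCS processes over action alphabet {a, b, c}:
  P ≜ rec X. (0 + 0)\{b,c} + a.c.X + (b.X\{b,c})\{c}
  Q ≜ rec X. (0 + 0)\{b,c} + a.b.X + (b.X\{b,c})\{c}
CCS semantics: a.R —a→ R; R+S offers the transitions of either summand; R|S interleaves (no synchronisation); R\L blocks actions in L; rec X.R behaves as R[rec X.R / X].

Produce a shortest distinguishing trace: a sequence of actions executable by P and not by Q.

LTS(P): 4 reachable states
  p0 = rec X. (0 + 0)\{b,c} + a.c.X + (b.X\{b,c})\{c} has moves ··a··> p1, ··b··> p2
  p1 = c.(rec X. (0 + 0)\{b,c} + a.c.X + (b.X\{b,c})\{c}) has moves ··c··> p0
  p2 = (rec X. (0 + 0)\{b,c} + a.c.X + (b.X\{b,c})\{c})\{b,c}\{c} has moves ··a··> p3
  p3 = (c.(rec X. (0 + 0)\{b,c} + a.c.X + (b.X\{b,c})\{c}))\{b,c}\{c} has moves ·
LTS(Q): 4 reachable states
  q0 = rec X. (0 + 0)\{b,c} + a.b.X + (b.X\{b,c})\{c} has moves ··a··> q1, ··b··> q2
  q1 = b.(rec X. (0 + 0)\{b,c} + a.b.X + (b.X\{b,c})\{c}) has moves ··b··> q0
  q2 = (rec X. (0 + 0)\{b,c} + a.b.X + (b.X\{b,c})\{c})\{b,c}\{c} has moves ··a··> q3
  q3 = (b.(rec X. (0 + 0)\{b,c} + a.b.X + (b.X\{b,c})\{c}))\{b,c}\{c} has moves ·
Run σ = ⟨ac⟩ on P: start {p0}
  [1] a ⇒ {p1}
  [2] c ⇒ {p0}
  ✓ P
Run σ = ⟨ac⟩ on Q: start {q0}
  [1] a ⇒ {q1}
  [2] c ⇒ no successor for Q

ac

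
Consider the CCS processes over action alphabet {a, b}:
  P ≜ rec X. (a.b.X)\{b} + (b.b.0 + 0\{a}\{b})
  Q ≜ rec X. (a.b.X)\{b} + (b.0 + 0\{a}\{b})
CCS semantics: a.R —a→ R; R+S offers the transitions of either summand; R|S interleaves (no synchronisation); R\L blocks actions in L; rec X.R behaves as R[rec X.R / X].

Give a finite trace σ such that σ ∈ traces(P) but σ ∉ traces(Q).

bb

LTS(P): 4 reachable states
  p0 = rec X. (a.b.X)\{b} + (b.b.0 + 0\{a}\{b}) ⊢ —a→ p1, —b→ p2
  p1 = (b.(rec X. (a.b.X)\{b} + (b.b.0 + 0\{a}\{b})))\{b} ⊢ ·
  p2 = b.0 ⊢ —b→ p3
  p3 = 0 ⊢ ·
LTS(Q): 3 reachable states
  q0 = rec X. (a.b.X)\{b} + (b.0 + 0\{a}\{b}) ⊢ —a→ q1, —b→ q2
  q1 = (b.(rec X. (a.b.X)\{b} + (b.0 + 0\{a}\{b})))\{b} ⊢ ·
  q2 = 0 ⊢ ·
Trace ⟨bb⟩ through P, begin at {p0}:
  after b @ step 1: {p2}
  after b @ step 2: {p3}
  P completes σ.
Trace ⟨bb⟩ through Q, begin at {q0}:
  after b @ step 1: {q2}
  after b @ step 2: ∅ (Q stuck)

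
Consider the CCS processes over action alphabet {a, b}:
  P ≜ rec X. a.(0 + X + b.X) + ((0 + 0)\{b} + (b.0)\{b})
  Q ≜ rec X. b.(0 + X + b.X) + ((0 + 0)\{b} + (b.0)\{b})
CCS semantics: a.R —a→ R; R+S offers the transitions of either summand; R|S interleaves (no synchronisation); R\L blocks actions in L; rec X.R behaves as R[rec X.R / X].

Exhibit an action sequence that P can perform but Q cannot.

LTS(P): 2 reachable states
  p0 = rec X. a.(0 + X + b.X) + ((0 + 0)\{b} + (b.0)\{b}) has moves —a→ p1
  p1 = 0 + (rec X. a.(0 + X + b.X) + ((0 + 0)\{b} + (b.0)\{b})) + b.(rec X. a.(0 + X + b.X) + ((0 + 0)\{b} + (b.0)\{b})) has moves —a→ p1, —b→ p0
LTS(Q): 2 reachable states
  q0 = rec X. b.(0 + X + b.X) + ((0 + 0)\{b} + (b.0)\{b}) has moves —b→ q1
  q1 = 0 + (rec X. b.(0 + X + b.X) + ((0 + 0)\{b} + (b.0)\{b})) + b.(rec X. b.(0 + X + b.X) + ((0 + 0)\{b} + (b.0)\{b})) has moves —b→ q0, —b→ q1
Run σ = ⟨a⟩ on P: start {p0}
  after a @ step 1: {p1}
  ✓ P
Run σ = ⟨a⟩ on Q: start {q0}
  after a @ step 1: ∅ (Q stuck)

a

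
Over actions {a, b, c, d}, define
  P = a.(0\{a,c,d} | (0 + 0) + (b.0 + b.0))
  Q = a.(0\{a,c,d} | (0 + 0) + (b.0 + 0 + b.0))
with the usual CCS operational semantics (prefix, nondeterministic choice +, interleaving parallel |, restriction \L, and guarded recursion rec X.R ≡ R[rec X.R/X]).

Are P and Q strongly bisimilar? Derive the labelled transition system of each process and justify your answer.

YES

Reachable graph of P (3 states):
  m0 = a.(0\{a,c,d} | (0 + 0) + (b.0 + b.0)) ⊢ -a-> m1
  m1 = 0\{a,c,d} | (0 + 0) + (b.0 + b.0) ⊢ -b-> m2
  m2 = 0 ⊢ (no moves)
Reachable graph of Q (3 states):
  n0 = a.(0\{a,c,d} | (0 + 0) + (b.0 + 0 + b.0)) ⊢ -a-> n1
  n1 = 0\{a,c,d} | (0 + 0) + (b.0 + 0 + b.0) ⊢ -b-> n2
  n2 = 0 ⊢ (no moves)
Partition-refinement fixed point:
  B0 = {m0, n0}
  B1 = {m1, n1}
  B2 = {m2, n2}
m0 ∈ B0, n0 ∈ B0 → same block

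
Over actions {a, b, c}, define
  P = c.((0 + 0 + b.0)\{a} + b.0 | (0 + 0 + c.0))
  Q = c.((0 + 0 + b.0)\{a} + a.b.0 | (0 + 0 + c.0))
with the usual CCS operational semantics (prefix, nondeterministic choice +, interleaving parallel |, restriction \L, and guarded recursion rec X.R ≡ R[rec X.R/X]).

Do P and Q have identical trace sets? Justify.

trace-distinct — witness ⟨cbc⟩

P's transition system — 6 states:
  p0 = c.((0 + 0 + b.0)\{a} + b.0 | (0 + 0 + c.0)) ⊢ --c--▸ p1
  p1 = (0 + 0 + b.0)\{a} + b.0 | (0 + 0 + c.0) ⊢ --b--▸ p2, --b--▸ p3, --c--▸ p4
  p2 = 0 | (0 + 0 + c.0) ⊢ --c--▸ p5
  p3 = 0\{a} ⊢ stopped
  p4 = b.0 | 0 ⊢ --b--▸ p5
  p5 = 0 | 0 ⊢ stopped
Q's transition system — 8 states:
  q0 = c.((0 + 0 + b.0)\{a} + a.b.0 | (0 + 0 + c.0)) ⊢ --c--▸ q1
  q1 = (0 + 0 + b.0)\{a} + a.b.0 | (0 + 0 + c.0) ⊢ --a--▸ q2, --b--▸ q3, --c--▸ q4
  q2 = b.0 | (0 + 0 + c.0) ⊢ --b--▸ q5, --c--▸ q6
  q3 = 0\{a} ⊢ stopped
  q4 = a.b.0 | 0 ⊢ --a--▸ q6
  q5 = 0 | (0 + 0 + c.0) ⊢ --c--▸ q7
  q6 = b.0 | 0 ⊢ --b--▸ q7
  q7 = 0 | 0 ⊢ stopped
Trace ⟨cbc⟩ through P, begin at {p0}:
  after c @ step 1: {p1}
  after b @ step 2: {p2, p3}
  after c @ step 3: {p5}
  ✓ P
Trace ⟨cbc⟩ through Q, begin at {q0}:
  after c @ step 1: {q1}
  after b @ step 2: {q3}
  after c @ step 3: ∅ (Q stuck)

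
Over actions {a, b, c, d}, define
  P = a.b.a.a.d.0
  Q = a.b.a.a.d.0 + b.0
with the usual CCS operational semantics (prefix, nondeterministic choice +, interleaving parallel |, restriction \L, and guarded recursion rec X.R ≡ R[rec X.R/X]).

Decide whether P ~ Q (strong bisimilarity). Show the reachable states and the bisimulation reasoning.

LTS(P): 6 reachable states
  p0 = a.b.a.a.d.0 has moves —a→ p1
  p1 = b.a.a.d.0 has moves —b→ p2
  p2 = a.a.d.0 has moves —a→ p3
  p3 = a.d.0 has moves —a→ p4
  p4 = d.0 has moves —d→ p5
  p5 = 0 has moves (no moves)
LTS(Q): 6 reachable states
  q0 = a.b.a.a.d.0 + b.0 has moves —a→ q1, —b→ q2
  q1 = b.a.a.d.0 has moves —b→ q3
  q2 = 0 has moves (no moves)
  q3 = a.a.d.0 has moves —a→ q4
  q4 = a.d.0 has moves —a→ q5
  q5 = d.0 has moves —d→ q2
Coarsest stable partition (strong bisimilarity classes):
  B0 = {p0}
  B1 = {p1, q1}
  B2 = {p2, q3}
  B3 = {p3, q4}
  B4 = {p4, q5}
  B5 = {p5, q2}
  B6 = {q0}
p0 ∈ B0, q0 ∈ B6 → different blocks

P ≁ Q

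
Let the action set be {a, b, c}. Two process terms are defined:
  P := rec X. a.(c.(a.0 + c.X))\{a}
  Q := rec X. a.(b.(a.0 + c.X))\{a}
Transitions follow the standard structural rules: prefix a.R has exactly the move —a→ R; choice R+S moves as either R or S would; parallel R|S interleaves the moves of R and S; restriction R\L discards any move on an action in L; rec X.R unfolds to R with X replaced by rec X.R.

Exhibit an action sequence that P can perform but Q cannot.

ac

Reachable graph of P (4 states):
  p0 = rec X. a.(c.(a.0 + c.X))\{a} has moves =a=> p1
  p1 = (c.(a.0 + c.(rec X. a.(c.(a.0 + c.X))\{a})))\{a} has moves =c=> p2
  p2 = (a.0 + c.(rec X. a.(c.(a.0 + c.X))\{a}))\{a} has moves =c=> p3
  p3 = (rec X. a.(c.(a.0 + c.X))\{a})\{a} has moves stopped
Reachable graph of Q (4 states):
  q0 = rec X. a.(b.(a.0 + c.X))\{a} has moves =a=> q1
  q1 = (b.(a.0 + c.(rec X. a.(b.(a.0 + c.X))\{a})))\{a} has moves =b=> q2
  q2 = (a.0 + c.(rec X. a.(b.(a.0 + c.X))\{a}))\{a} has moves =c=> q3
  q3 = (rec X. a.(b.(a.0 + c.X))\{a})\{a} has moves stopped
Run σ = ⟨ac⟩ on P: start {p0}
  after a @ step 1: {p1}
  after c @ step 2: {p2}
  ✓ P
Run σ = ⟨ac⟩ on Q: start {q0}
  after a @ step 1: {q1}
  after c @ step 2: ∅  — Q cannot continue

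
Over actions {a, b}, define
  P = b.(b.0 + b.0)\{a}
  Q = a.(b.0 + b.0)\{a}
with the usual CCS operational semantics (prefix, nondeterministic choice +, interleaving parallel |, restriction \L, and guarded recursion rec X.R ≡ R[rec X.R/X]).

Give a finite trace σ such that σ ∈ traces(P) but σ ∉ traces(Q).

LTS(P): 3 reachable states
  u0 = b.(b.0 + b.0)\{a} :: -b-> u1
  u1 = (b.0 + b.0)\{a} :: -b-> u2
  u2 = 0\{a} :: ·
LTS(Q): 3 reachable states
  v0 = a.(b.0 + b.0)\{a} :: -a-> v1
  v1 = (b.0 + b.0)\{a} :: -b-> v2
  v2 = 0\{a} :: ·
Run σ = ⟨b⟩ on P: start {u0}
  step 1 (b): {u1}
  ✓ P
Run σ = ⟨b⟩ on Q: start {v0}
  step 1 (b): ∅ (Q stuck)

b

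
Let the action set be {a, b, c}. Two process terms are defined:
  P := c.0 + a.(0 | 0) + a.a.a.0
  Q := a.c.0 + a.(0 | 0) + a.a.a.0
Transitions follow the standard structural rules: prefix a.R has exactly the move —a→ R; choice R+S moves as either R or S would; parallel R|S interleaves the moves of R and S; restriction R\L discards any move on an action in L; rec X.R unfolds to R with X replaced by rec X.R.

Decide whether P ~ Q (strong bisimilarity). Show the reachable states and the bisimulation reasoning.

P's transition system — 5 states:
  p0 = c.0 + a.(0 | 0) + a.a.a.0 | -a-> p1, -a-> p2, -c-> p3
  p1 = 0 | 0 | ·
  p2 = a.a.0 | -a-> p4
  p3 = 0 | ·
  p4 = a.0 | -a-> p3
Q's transition system — 6 states:
  q0 = a.c.0 + a.(0 | 0) + a.a.a.0 | -a-> q1, -a-> q2, -a-> q3
  q1 = 0 | 0 | ·
  q2 = a.a.0 | -a-> q4
  q3 = c.0 | -c-> q5
  q4 = a.0 | -a-> q5
  q5 = 0 | ·
Partition-refinement fixed point:
  B0 = {p0}
  B1 = {p1, p3, q1, q5}
  B2 = {p2, q2}
  B3 = {p4, q4}
  B4 = {q0}
  B5 = {q3}
p0 ∈ B0, q0 ∈ B4 → different blocks

P ≁ Q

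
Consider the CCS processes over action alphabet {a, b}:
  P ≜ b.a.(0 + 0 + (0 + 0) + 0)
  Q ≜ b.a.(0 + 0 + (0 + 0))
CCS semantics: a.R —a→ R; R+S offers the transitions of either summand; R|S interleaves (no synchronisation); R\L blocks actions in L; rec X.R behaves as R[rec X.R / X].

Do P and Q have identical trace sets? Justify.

trace-equivalent

LTS(P): 3 reachable states
  s0 = b.a.(0 + 0 + (0 + 0) + 0) ⊢ --b--▸ s1
  s1 = a.(0 + 0 + (0 + 0) + 0) ⊢ --a--▸ s2
  s2 = 0 + 0 + (0 + 0) + 0 ⊢ ·
LTS(Q): 3 reachable states
  t0 = b.a.(0 + 0 + (0 + 0)) ⊢ --b--▸ t1
  t1 = a.(0 + 0 + (0 + 0)) ⊢ --a--▸ t2
  t2 = 0 + 0 + (0 + 0) ⊢ ·
Coarsest stable partition (strong bisimilarity classes):
  B0 = {s0, t0}
  B1 = {s1, t1}
  B2 = {s2, t2}
s0 ∈ B0, t0 ∈ B0 → same block
Bisimilar ⇒ trace-equivalent.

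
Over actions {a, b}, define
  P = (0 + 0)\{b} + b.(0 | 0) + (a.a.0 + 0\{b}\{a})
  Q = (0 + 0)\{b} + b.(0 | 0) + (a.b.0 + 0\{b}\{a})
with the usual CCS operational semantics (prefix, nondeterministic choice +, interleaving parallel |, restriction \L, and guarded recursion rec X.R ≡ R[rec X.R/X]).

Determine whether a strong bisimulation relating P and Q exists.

P ≁ Q

P's transition system — 4 states:
  s0 = (0 + 0)\{b} + b.(0 | 0) + (a.a.0 + 0\{b}\{a}) has moves ··a··> s1, ··b··> s2
  s1 = a.0 has moves ··a··> s3
  s2 = 0 | 0 has moves ∅
  s3 = 0 has moves ∅
Q's transition system — 4 states:
  t0 = (0 + 0)\{b} + b.(0 | 0) + (a.b.0 + 0\{b}\{a}) has moves ··a··> t1, ··b··> t2
  t1 = b.0 has moves ··b··> t3
  t2 = 0 | 0 has moves ∅
  t3 = 0 has moves ∅
Coarsest stable partition (strong bisimilarity classes):
  B0 = {s0}
  B1 = {s2, s3, t2, t3}
  B2 = {s1}
  B3 = {t0}
  B4 = {t1}
s0 ∈ B0, t0 ∈ B3 → different blocks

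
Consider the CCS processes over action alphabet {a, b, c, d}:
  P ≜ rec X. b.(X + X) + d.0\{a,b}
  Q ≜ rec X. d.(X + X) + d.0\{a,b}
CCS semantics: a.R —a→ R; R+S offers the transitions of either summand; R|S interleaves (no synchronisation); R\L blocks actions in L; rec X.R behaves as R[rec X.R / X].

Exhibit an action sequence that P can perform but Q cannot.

Reachable graph of P (3 states):
  p0 = rec X. b.(X + X) + d.0\{a,b} | -b-> p1, -d-> p2
  p1 = (rec X. b.(X + X) + d.0\{a,b}) + (rec X. b.(X + X) + d.0\{a,b}) | -b-> p1, -d-> p2
  p2 = 0\{a,b} | stopped
Reachable graph of Q (3 states):
  q0 = rec X. d.(X + X) + d.0\{a,b} | -d-> q1, -d-> q2
  q1 = (rec X. d.(X + X) + d.0\{a,b}) + (rec X. d.(X + X) + d.0\{a,b}) | -d-> q1, -d-> q2
  q2 = 0\{a,b} | stopped
Trace ⟨b⟩ through P, begin at {p0}:
  after b @ step 1: {p1}
  ✓ P
Trace ⟨b⟩ through Q, begin at {q0}:
  after b @ step 1: no successor for Q

b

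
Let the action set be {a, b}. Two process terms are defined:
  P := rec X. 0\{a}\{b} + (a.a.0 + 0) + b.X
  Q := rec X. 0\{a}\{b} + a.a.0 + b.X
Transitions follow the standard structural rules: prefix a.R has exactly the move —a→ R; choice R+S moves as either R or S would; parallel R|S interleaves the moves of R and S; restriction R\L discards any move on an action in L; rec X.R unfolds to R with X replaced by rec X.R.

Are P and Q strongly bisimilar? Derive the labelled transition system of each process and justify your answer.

Reachable graph of P (3 states):
  s0 = rec X. 0\{a}\{b} + (a.a.0 + 0) + b.X :: ··a··> s1, ··b··> s0
  s1 = a.0 :: ··a··> s2
  s2 = 0 :: ∅
Reachable graph of Q (3 states):
  t0 = rec X. 0\{a}\{b} + a.a.0 + b.X :: ··a··> t1, ··b··> t0
  t1 = a.0 :: ··a··> t2
  t2 = 0 :: ∅
Bisimilarity quotient blocks:
  B0 = {s0, t0}
  B1 = {s1, t1}
  B2 = {s2, t2}
s0 ∈ B0, t0 ∈ B0 → same block

YES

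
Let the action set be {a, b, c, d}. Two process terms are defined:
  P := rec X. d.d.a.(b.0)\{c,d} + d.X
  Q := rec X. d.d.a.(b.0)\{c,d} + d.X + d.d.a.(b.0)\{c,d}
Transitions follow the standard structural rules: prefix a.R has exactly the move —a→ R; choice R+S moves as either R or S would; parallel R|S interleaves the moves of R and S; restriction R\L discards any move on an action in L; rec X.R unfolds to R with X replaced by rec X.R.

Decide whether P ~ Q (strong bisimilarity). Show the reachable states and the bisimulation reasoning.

LTS(P): 5 reachable states
  u0 = rec X. d.d.a.(b.0)\{c,d} + d.X → -d-> u0, -d-> u1
  u1 = d.a.(b.0)\{c,d} → -d-> u2
  u2 = a.(b.0)\{c,d} → -a-> u3
  u3 = (b.0)\{c,d} → -b-> u4
  u4 = 0\{c,d} → ∅
LTS(Q): 5 reachable states
  v0 = rec X. d.d.a.(b.0)\{c,d} + d.X + d.d.a.(b.0)\{c,d} → -d-> v0, -d-> v1
  v1 = d.a.(b.0)\{c,d} → -d-> v2
  v2 = a.(b.0)\{c,d} → -a-> v3
  v3 = (b.0)\{c,d} → -b-> v4
  v4 = 0\{c,d} → ∅
Bisimilarity quotient blocks:
  B0 = {u0, v0}
  B1 = {u1, v1}
  B2 = {u2, v2}
  B3 = {u3, v3}
  B4 = {u4, v4}
u0 ∈ B0, v0 ∈ B0 → same block

YES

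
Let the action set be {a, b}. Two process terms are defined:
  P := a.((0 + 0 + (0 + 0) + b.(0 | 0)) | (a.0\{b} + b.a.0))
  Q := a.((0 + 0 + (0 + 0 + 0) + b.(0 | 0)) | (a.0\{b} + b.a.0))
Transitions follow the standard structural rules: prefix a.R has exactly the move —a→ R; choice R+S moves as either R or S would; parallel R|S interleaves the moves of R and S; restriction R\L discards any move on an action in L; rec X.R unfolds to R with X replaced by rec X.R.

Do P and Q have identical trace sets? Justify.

P's transition system — 9 states:
  p0 = a.((0 + 0 + (0 + 0) + b.(0 | 0)) | (a.0\{b} + b.a.0)) :: —a→ p1
  p1 = (0 + 0 + (0 + 0) + b.(0 | 0)) | (a.0\{b} + b.a.0) :: —a→ p2, —b→ p3, —b→ p4
  p2 = (0 + 0 + (0 + 0) + b.(0 | 0)) | 0\{b} :: —b→ p5
  p3 = (0 + 0 + (0 + 0) + b.(0 | 0)) | a.0 :: —a→ p6, —b→ p7
  p4 = 0 | 0 | (a.0\{b} + b.a.0) :: —a→ p5, —b→ p7
  p5 = 0 | 0 | 0\{b} :: ·
  p6 = (0 + 0 + (0 + 0) + b.(0 | 0)) | 0 :: —b→ p8
  p7 = 0 | 0 | a.0 :: —a→ p8
  p8 = 0 | 0 | 0 :: ·
Q's transition system — 9 states:
  q0 = a.((0 + 0 + (0 + 0 + 0) + b.(0 | 0)) | (a.0\{b} + b.a.0)) :: —a→ q1
  q1 = (0 + 0 + (0 + 0 + 0) + b.(0 | 0)) | (a.0\{b} + b.a.0) :: —a→ q2, —b→ q3, —b→ q4
  q2 = (0 + 0 + (0 + 0 + 0) + b.(0 | 0)) | 0\{b} :: —b→ q5
  q3 = (0 + 0 + (0 + 0 + 0) + b.(0 | 0)) | a.0 :: —a→ q6, —b→ q7
  q4 = 0 | 0 | (a.0\{b} + b.a.0) :: —a→ q5, —b→ q7
  q5 = 0 | 0 | 0\{b} :: ·
  q6 = (0 + 0 + (0 + 0 + 0) + b.(0 | 0)) | 0 :: —b→ q8
  q7 = 0 | 0 | a.0 :: —a→ q8
  q8 = 0 | 0 | 0 :: ·
Bisimilarity quotient blocks:
  B0 = {p0, q0}
  B1 = {p1, q1}
  B2 = {p4, q4}
  B3 = {p7, q7}
  B4 = {p5, p8, q5, q8}
  B5 = {p3, q3}
  B6 = {p2, p6, q2, q6}
p0 ∈ B0, q0 ∈ B0 → same block
Bisimilar ⇒ trace-equivalent.

trace-equivalent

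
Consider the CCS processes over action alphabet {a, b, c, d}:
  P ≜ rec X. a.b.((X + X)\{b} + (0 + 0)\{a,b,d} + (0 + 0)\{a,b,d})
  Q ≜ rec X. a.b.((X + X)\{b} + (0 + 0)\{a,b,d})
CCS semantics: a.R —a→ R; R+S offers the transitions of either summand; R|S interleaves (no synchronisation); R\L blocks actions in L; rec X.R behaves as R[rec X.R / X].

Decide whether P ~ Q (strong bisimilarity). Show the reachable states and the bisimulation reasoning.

P's transition system — 4 states:
  p0 = rec X. a.b.((X + X)\{b} + (0 + 0)\{a,b,d} + (0 + 0)\{a,b,d}) :: -a-> p1
  p1 = b.(((rec X. a.b.((X + X)\{b} + (0 + 0)\{a,b,d} + (0 + 0)\{a,b,d})) + (rec X. a.b.((X + X)\{b} + (0 + 0)\{a,b,d} + (0 + 0)\{a,b,d})))\{b} + (0 + 0)\{a,b,d} + (0 + 0)\{a,b,d}) :: -b-> p2
  p2 = ((rec X. a.b.((X + X)\{b} + (0 + 0)\{a,b,d} + (0 + 0)\{a,b,d})) + (rec X. a.b.((X + X)\{b} + (0 + 0)\{a,b,d} + (0 + 0)\{a,b,d})))\{b} + (0 + 0)\{a,b,d} + (0 + 0)\{a,b,d} :: -a-> p3
  p3 = (b.(((rec X. a.b.((X + X)\{b} + (0 + 0)\{a,b,d} + (0 + 0)\{a,b,d})) + (rec X. a.b.((X + X)\{b} + (0 + 0)\{a,b,d} + (0 + 0)\{a,b,d})))\{b} + (0 + 0)\{a,b,d} + (0 + 0)\{a,b,d}))\{b} :: stopped
Q's transition system — 4 states:
  q0 = rec X. a.b.((X + X)\{b} + (0 + 0)\{a,b,d}) :: -a-> q1
  q1 = b.(((rec X. a.b.((X + X)\{b} + (0 + 0)\{a,b,d})) + (rec X. a.b.((X + X)\{b} + (0 + 0)\{a,b,d})))\{b} + (0 + 0)\{a,b,d}) :: -b-> q2
  q2 = ((rec X. a.b.((X + X)\{b} + (0 + 0)\{a,b,d})) + (rec X. a.b.((X + X)\{b} + (0 + 0)\{a,b,d})))\{b} + (0 + 0)\{a,b,d} :: -a-> q3
  q3 = (b.(((rec X. a.b.((X + X)\{b} + (0 + 0)\{a,b,d})) + (rec X. a.b.((X + X)\{b} + (0 + 0)\{a,b,d})))\{b} + (0 + 0)\{a,b,d}))\{b} :: stopped
Coarsest stable partition (strong bisimilarity classes):
  B0 = {p0, q0}
  B1 = {p1, q1}
  B2 = {p2, q2}
  B3 = {p3, q3}
p0 ∈ B0, q0 ∈ B0 → same block

bisimilar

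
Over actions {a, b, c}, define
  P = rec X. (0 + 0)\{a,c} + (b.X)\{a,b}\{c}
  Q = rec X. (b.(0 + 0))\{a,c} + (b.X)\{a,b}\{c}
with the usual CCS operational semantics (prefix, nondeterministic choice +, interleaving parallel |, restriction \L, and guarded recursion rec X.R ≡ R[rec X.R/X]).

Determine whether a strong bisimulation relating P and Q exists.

LTS(P): 1 reachable states
  m0 = rec X. (0 + 0)\{a,c} + (b.X)\{a,b}\{c} :: deadlocked
LTS(Q): 2 reachable states
  n0 = rec X. (b.(0 + 0))\{a,c} + (b.X)\{a,b}\{c} :: ··b··> n1
  n1 = (0 + 0)\{a,c} :: deadlocked
Partition-refinement fixed point:
  B0 = {m0, n1}
  B1 = {n0}
m0 ∈ B0, n0 ∈ B1 → different blocks

not bisimilar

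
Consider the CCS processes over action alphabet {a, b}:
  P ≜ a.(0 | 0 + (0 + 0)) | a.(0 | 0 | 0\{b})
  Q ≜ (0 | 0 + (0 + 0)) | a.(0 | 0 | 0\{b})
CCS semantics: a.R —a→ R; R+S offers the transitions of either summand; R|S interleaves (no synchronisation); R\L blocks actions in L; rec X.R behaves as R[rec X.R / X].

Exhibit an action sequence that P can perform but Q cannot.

LTS(P): 4 reachable states
  u0 = a.(0 | 0 + (0 + 0)) | a.(0 | 0 | 0\{b}) has moves --a--▸ u1, --a--▸ u2
  u1 = (0 | 0 + (0 + 0)) | a.(0 | 0 | 0\{b}) has moves --a--▸ u3
  u2 = a.(0 | 0 + (0 + 0)) | (0 | 0 | 0\{b}) has moves --a--▸ u3
  u3 = (0 | 0 + (0 + 0)) | (0 | 0 | 0\{b}) has moves deadlocked
LTS(Q): 2 reachable states
  v0 = (0 | 0 + (0 + 0)) | a.(0 | 0 | 0\{b}) has moves --a--▸ v1
  v1 = (0 | 0 + (0 + 0)) | (0 | 0 | 0\{b}) has moves deadlocked
Trace ⟨aa⟩ through P, begin at {u0}:
  [1] a ⇒ {u1, u2}
  [2] a ⇒ {u3}
  ✓ P
Trace ⟨aa⟩ through Q, begin at {v0}:
  [1] a ⇒ {v1}
  [2] a ⇒ no successor for Q

aa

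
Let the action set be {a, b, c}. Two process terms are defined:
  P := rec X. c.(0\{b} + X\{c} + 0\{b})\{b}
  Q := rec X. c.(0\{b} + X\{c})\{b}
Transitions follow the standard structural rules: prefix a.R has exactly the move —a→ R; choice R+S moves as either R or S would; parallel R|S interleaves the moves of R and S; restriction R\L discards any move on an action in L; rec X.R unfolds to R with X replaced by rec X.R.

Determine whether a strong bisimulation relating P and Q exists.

P ~ Q

Reachable graph of P (2 states):
  p0 = rec X. c.(0\{b} + X\{c} + 0\{b})\{b} ⊢ --c--▸ p1
  p1 = (0\{b} + (rec X. c.(0\{b} + X\{c} + 0\{b})\{b})\{c} + 0\{b})\{b} ⊢ deadlocked
Reachable graph of Q (2 states):
  q0 = rec X. c.(0\{b} + X\{c})\{b} ⊢ --c--▸ q1
  q1 = (0\{b} + (rec X. c.(0\{b} + X\{c})\{b})\{c})\{b} ⊢ deadlocked
Partition-refinement fixed point:
  B0 = {p0, q0}
  B1 = {p1, q1}
p0 ∈ B0, q0 ∈ B0 → same block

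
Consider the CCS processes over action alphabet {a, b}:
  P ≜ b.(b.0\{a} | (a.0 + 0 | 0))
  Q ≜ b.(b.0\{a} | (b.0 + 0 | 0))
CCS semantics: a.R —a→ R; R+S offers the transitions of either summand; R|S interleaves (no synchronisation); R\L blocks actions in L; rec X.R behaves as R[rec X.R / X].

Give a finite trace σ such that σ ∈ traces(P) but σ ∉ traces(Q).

P's transition system — 5 states:
  u0 = b.(b.0\{a} | (a.0 + 0 | 0)) → —b→ u1
  u1 = b.0\{a} | (a.0 + 0 | 0) → —a→ u2, —b→ u3
  u2 = b.0\{a} | 0 → —b→ u4
  u3 = 0\{a} | (a.0 + 0 | 0) → —a→ u4
  u4 = 0\{a} | 0 → deadlocked
Q's transition system — 5 states:
  v0 = b.(b.0\{a} | (b.0 + 0 | 0)) → —b→ v1
  v1 = b.0\{a} | (b.0 + 0 | 0) → —b→ v2, —b→ v3
  v2 = 0\{a} | (b.0 + 0 | 0) → —b→ v4
  v3 = b.0\{a} | 0 → —b→ v4
  v4 = 0\{a} | 0 → deadlocked
Executing ba from P (initial set {u0}):
  step 1 (b): {u1}
  step 2 (a): {u2}
  P completes σ.
Executing ba from Q (initial set {v0}):
  step 1 (b): {v1}
  step 2 (a): no successor for Q

ba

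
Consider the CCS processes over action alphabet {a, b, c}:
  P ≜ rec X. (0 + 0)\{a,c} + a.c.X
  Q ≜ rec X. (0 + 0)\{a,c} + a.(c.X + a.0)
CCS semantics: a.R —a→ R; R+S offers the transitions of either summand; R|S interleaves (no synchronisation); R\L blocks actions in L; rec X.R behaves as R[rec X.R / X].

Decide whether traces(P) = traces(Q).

traces(P) ≠ traces(Q) — witness ⟨aa⟩

P's transition system — 2 states:
  p0 = rec X. (0 + 0)\{a,c} + a.c.X has moves =a=> p1
  p1 = c.(rec X. (0 + 0)\{a,c} + a.c.X) has moves =c=> p0
Q's transition system — 3 states:
  q0 = rec X. (0 + 0)\{a,c} + a.(c.X + a.0) has moves =a=> q1
  q1 = c.(rec X. (0 + 0)\{a,c} + a.(c.X + a.0)) + a.0 has moves =a=> q2, =c=> q0
  q2 = 0 has moves ∅
Executing aa from Q (initial set {q0}):
  after a @ step 1: {q1}
  after a @ step 2: {q2}
  Q completes σ.
Executing aa from P (initial set {p0}):
  after a @ step 1: {p1}
  after a @ step 2: no successor for P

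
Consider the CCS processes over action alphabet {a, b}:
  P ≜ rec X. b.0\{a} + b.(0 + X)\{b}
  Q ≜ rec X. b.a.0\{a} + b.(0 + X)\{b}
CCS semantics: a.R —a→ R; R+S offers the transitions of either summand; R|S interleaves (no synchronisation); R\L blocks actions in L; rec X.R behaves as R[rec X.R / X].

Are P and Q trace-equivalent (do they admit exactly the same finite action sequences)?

trace-distinct — witness ⟨ba⟩

Reachable graph of P (3 states):
  s0 = rec X. b.0\{a} + b.(0 + X)\{b} | --b--▸ s1, --b--▸ s2
  s1 = (0 + (rec X. b.0\{a} + b.(0 + X)\{b}))\{b} | ·
  s2 = 0\{a} | ·
Reachable graph of Q (4 states):
  t0 = rec X. b.a.0\{a} + b.(0 + X)\{b} | --b--▸ t1, --b--▸ t2
  t1 = (0 + (rec X. b.a.0\{a} + b.(0 + X)\{b}))\{b} | ·
  t2 = a.0\{a} | --a--▸ t3
  t3 = 0\{a} | ·
Run σ = ⟨ba⟩ on Q: start {t0}
  after b @ step 1: {t1, t2}
  after a @ step 2: {t3}
  — Q admits the full trace.
Run σ = ⟨ba⟩ on P: start {s0}
  after b @ step 1: {s1, s2}
  after a @ step 2: no successor for P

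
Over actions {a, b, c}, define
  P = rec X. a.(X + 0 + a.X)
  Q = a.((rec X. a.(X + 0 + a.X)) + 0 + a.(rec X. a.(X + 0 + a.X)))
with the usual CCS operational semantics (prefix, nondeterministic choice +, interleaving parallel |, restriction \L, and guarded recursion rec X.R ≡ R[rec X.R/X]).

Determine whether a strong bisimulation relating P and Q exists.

Reachable graph of P (2 states):
  s0 = rec X. a.(X + 0 + a.X) :: =a=> s1
  s1 = (rec X. a.(X + 0 + a.X)) + 0 + a.(rec X. a.(X + 0 + a.X)) :: =a=> s0, =a=> s1
Reachable graph of Q (3 states):
  t0 = a.((rec X. a.(X + 0 + a.X)) + 0 + a.(rec X. a.(X + 0 + a.X))) :: =a=> t1
  t1 = (rec X. a.(X + 0 + a.X)) + 0 + a.(rec X. a.(X + 0 + a.X)) :: =a=> t1, =a=> t2
  t2 = rec X. a.(X + 0 + a.X) :: =a=> t1
Partition-refinement fixed point:
  B0 = {s0, s1, t0, t1, t2}
s0 ∈ B0, t0 ∈ B0 → same block

P ~ Q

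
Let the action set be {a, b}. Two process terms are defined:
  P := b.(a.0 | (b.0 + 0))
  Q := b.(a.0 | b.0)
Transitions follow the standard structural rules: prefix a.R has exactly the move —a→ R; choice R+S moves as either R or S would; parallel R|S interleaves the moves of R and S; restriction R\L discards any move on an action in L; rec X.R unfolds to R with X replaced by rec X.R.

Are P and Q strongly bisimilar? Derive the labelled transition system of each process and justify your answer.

bisimilar

P's transition system — 5 states:
  p0 = b.(a.0 | (b.0 + 0)) → --b--▸ p1
  p1 = a.0 | (b.0 + 0) → --a--▸ p2, --b--▸ p3
  p2 = 0 | (b.0 + 0) → --b--▸ p4
  p3 = a.0 | 0 → --a--▸ p4
  p4 = 0 | 0 → ∅
Q's transition system — 5 states:
  q0 = b.(a.0 | b.0) → --b--▸ q1
  q1 = a.0 | b.0 → --a--▸ q2, --b--▸ q3
  q2 = 0 | b.0 → --b--▸ q4
  q3 = a.0 | 0 → --a--▸ q4
  q4 = 0 | 0 → ∅
Partition-refinement fixed point:
  B0 = {p0, q0}
  B1 = {p1, q1}
  B2 = {p2, q2}
  B3 = {p4, q4}
  B4 = {p3, q3}
p0 ∈ B0, q0 ∈ B0 → same block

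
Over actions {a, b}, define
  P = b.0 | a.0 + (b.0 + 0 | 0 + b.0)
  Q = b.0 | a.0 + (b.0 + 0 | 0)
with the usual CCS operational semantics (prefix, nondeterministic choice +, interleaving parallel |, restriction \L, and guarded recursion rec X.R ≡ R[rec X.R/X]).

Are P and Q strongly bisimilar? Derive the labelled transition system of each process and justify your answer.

P ~ Q

LTS(P): 5 reachable states
  m0 = b.0 | a.0 + (b.0 + 0 | 0 + b.0) has moves ··a··> m1, ··b··> m2, ··b··> m3
  m1 = b.0 | 0 has moves ··b··> m4
  m2 = 0 has moves stopped
  m3 = 0 | a.0 has moves ··a··> m4
  m4 = 0 | 0 has moves stopped
LTS(Q): 5 reachable states
  n0 = b.0 | a.0 + (b.0 + 0 | 0) has moves ··a··> n1, ··b··> n2, ··b··> n3
  n1 = b.0 | 0 has moves ··b··> n4
  n2 = 0 has moves stopped
  n3 = 0 | a.0 has moves ··a··> n4
  n4 = 0 | 0 has moves stopped
Coarsest stable partition (strong bisimilarity classes):
  B0 = {m0, n0}
  B1 = {m3, n3}
  B2 = {m2, m4, n2, n4}
  B3 = {m1, n1}
m0 ∈ B0, n0 ∈ B0 → same block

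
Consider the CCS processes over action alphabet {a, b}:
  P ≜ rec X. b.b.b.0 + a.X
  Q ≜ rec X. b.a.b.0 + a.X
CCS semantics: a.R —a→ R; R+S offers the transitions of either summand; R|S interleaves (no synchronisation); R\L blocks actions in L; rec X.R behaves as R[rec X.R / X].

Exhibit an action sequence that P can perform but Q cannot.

bb

Reachable graph of P (4 states):
  p0 = rec X. b.b.b.0 + a.X | —a→ p0, —b→ p1
  p1 = b.b.0 | —b→ p2
  p2 = b.0 | —b→ p3
  p3 = 0 | ∅
Reachable graph of Q (4 states):
  q0 = rec X. b.a.b.0 + a.X | —a→ q0, —b→ q1
  q1 = a.b.0 | —a→ q2
  q2 = b.0 | —b→ q3
  q3 = 0 | ∅
Executing bb from P (initial set {p0}):
  step 1 (b): {p1}
  step 2 (b): {p2}
  P completes σ.
Executing bb from Q (initial set {q0}):
  step 1 (b): {q1}
  step 2 (b): no successor for Q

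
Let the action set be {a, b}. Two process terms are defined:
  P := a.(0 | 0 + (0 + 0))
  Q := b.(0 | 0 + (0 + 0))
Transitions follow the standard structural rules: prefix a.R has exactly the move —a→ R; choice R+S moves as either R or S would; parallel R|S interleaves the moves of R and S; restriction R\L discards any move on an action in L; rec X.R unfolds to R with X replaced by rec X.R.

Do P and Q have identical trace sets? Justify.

P's transition system — 2 states:
  m0 = a.(0 | 0 + (0 + 0)) | —a→ m1
  m1 = 0 | 0 + (0 + 0) | stopped
Q's transition system — 2 states:
  n0 = b.(0 | 0 + (0 + 0)) | —b→ n1
  n1 = 0 | 0 + (0 + 0) | stopped
Run σ = ⟨a⟩ on P: start {m0}
  [1] a ⇒ {m1}
  P completes σ.
Run σ = ⟨a⟩ on Q: start {n0}
  [1] a ⇒ no successor for Q

NO — witness ⟨a⟩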